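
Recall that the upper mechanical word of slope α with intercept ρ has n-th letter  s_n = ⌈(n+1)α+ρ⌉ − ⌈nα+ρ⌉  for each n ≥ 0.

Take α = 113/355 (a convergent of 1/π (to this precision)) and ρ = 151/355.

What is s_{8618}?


0

(n+1)α + ρ = (8619·113 + 151) / 355 = 974098/355
nα + ρ     = (8618·113 + 151) / 355 = 973985/355
⌈974098/355⌉ = 2744,  ⌈973985/355⌉ = 2744
s_{8618} = 2744 − 2744 = 0


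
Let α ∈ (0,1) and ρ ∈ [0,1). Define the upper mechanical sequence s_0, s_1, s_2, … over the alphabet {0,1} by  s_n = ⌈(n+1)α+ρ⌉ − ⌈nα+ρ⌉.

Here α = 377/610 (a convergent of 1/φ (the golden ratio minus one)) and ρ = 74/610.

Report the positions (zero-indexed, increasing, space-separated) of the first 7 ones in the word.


1 3 4 6 7 9 11

n=0: ⌈451/610⌉−⌈74/610⌉ = 1−1 = 0
n=1: ⌈828/610⌉−⌈451/610⌉ = 2−1 = 1  ← one
n=2: ⌈1205/610⌉−⌈828/610⌉ = 2−2 = 0
n=3: ⌈1582/610⌉−⌈1205/610⌉ = 3−2 = 1  ← one
n=4: ⌈1959/610⌉−⌈1582/610⌉ = 4−3 = 1  ← one
n=5: ⌈2336/610⌉−⌈1959/610⌉ = 4−4 = 0
n=6: ⌈2713/610⌉−⌈2336/610⌉ = 5−4 = 1  ← one
n=7: ⌈3090/610⌉−⌈2713/610⌉ = 6−5 = 1  ← one
n=8: ⌈3467/610⌉−⌈3090/610⌉ = 6−6 = 0
n=9: ⌈3844/610⌉−⌈3467/610⌉ = 7−6 = 1  ← one
n=10: ⌈4221/610⌉−⌈3844/610⌉ = 7−7 = 0
n=11: ⌈4598/610⌉−⌈4221/610⌉ = 8−7 = 1  ← one
positions of the first 7 ones: 1 3 4 6 7 9 11


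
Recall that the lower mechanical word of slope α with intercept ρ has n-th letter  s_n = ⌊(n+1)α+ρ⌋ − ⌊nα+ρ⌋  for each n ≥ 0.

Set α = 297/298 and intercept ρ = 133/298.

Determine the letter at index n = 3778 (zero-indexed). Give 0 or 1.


(n+1)α + ρ = (3779·297 + 133) / 298 = 1122496/298
nα + ρ     = (3778·297 + 133) / 298 = 1122199/298
⌊1122496/298⌋ = 3766,  ⌊1122199/298⌋ = 3765
s_{3778} = 3766 − 3765 = 1

1


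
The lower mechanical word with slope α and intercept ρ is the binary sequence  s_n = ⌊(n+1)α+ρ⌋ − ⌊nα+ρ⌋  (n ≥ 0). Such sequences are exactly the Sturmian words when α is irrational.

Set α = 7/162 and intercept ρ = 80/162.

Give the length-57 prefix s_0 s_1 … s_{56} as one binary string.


n=0: ⌊(1·7+80)/162⌋ − ⌊(0·7+80)/162⌋ = ⌊87/162⌋ − ⌊80/162⌋ = 0 − 0 = 0
n=1: ⌊(2·7+80)/162⌋ − ⌊(1·7+80)/162⌋ = ⌊94/162⌋ − ⌊87/162⌋ = 0 − 0 = 0
n=2: ⌊(3·7+80)/162⌋ − ⌊(2·7+80)/162⌋ = ⌊101/162⌋ − ⌊94/162⌋ = 0 − 0 = 0
n=3: ⌊(4·7+80)/162⌋ − ⌊(3·7+80)/162⌋ = ⌊108/162⌋ − ⌊101/162⌋ = 0 − 0 = 0
n=4: ⌊(5·7+80)/162⌋ − ⌊(4·7+80)/162⌋ = ⌊115/162⌋ − ⌊108/162⌋ = 0 − 0 = 0
n=5: ⌊(6·7+80)/162⌋ − ⌊(5·7+80)/162⌋ = ⌊122/162⌋ − ⌊115/162⌋ = 0 − 0 = 0
n=6: ⌊(7·7+80)/162⌋ − ⌊(6·7+80)/162⌋ = ⌊129/162⌋ − ⌊122/162⌋ = 0 − 0 = 0
n=7: ⌊(8·7+80)/162⌋ − ⌊(7·7+80)/162⌋ = ⌊136/162⌋ − ⌊129/162⌋ = 0 − 0 = 0
n=8: ⌊(9·7+80)/162⌋ − ⌊(8·7+80)/162⌋ = ⌊143/162⌋ − ⌊136/162⌋ = 0 − 0 = 0
n=9: ⌊(10·7+80)/162⌋ − ⌊(9·7+80)/162⌋ = ⌊150/162⌋ − ⌊143/162⌋ = 0 − 0 = 0
n=10: ⌊(11·7+80)/162⌋ − ⌊(10·7+80)/162⌋ = ⌊157/162⌋ − ⌊150/162⌋ = 0 − 0 = 0
n=11: ⌊(12·7+80)/162⌋ − ⌊(11·7+80)/162⌋ = ⌊164/162⌋ − ⌊157/162⌋ = 1 − 0 = 1
n=12: ⌊(13·7+80)/162⌋ − ⌊(12·7+80)/162⌋ = ⌊171/162⌋ − ⌊164/162⌋ = 1 − 1 = 0
n=13: ⌊(14·7+80)/162⌋ − ⌊(13·7+80)/162⌋ = ⌊178/162⌋ − ⌊171/162⌋ = 1 − 1 = 0
n=14: ⌊(15·7+80)/162⌋ − ⌊(14·7+80)/162⌋ = ⌊185/162⌋ − ⌊178/162⌋ = 1 − 1 = 0
n=15: ⌊(16·7+80)/162⌋ − ⌊(15·7+80)/162⌋ = ⌊192/162⌋ − ⌊185/162⌋ = 1 − 1 = 0
n=16: ⌊(17·7+80)/162⌋ − ⌊(16·7+80)/162⌋ = ⌊199/162⌋ − ⌊192/162⌋ = 1 − 1 = 0
n=17: ⌊(18·7+80)/162⌋ − ⌊(17·7+80)/162⌋ = ⌊206/162⌋ − ⌊199/162⌋ = 1 − 1 = 0
n=18: ⌊(19·7+80)/162⌋ − ⌊(18·7+80)/162⌋ = ⌊213/162⌋ − ⌊206/162⌋ = 1 − 1 = 0
n=19: ⌊(20·7+80)/162⌋ − ⌊(19·7+80)/162⌋ = ⌊220/162⌋ − ⌊213/162⌋ = 1 − 1 = 0
n=20: ⌊(21·7+80)/162⌋ − ⌊(20·7+80)/162⌋ = ⌊227/162⌋ − ⌊220/162⌋ = 1 − 1 = 0
n=21: ⌊(22·7+80)/162⌋ − ⌊(21·7+80)/162⌋ = ⌊234/162⌋ − ⌊227/162⌋ = 1 − 1 = 0
n=22: ⌊(23·7+80)/162⌋ − ⌊(22·7+80)/162⌋ = ⌊241/162⌋ − ⌊234/162⌋ = 1 − 1 = 0
n=23: ⌊(24·7+80)/162⌋ − ⌊(23·7+80)/162⌋ = ⌊248/162⌋ − ⌊241/162⌋ = 1 − 1 = 0
n=24: ⌊(25·7+80)/162⌋ − ⌊(24·7+80)/162⌋ = ⌊255/162⌋ − ⌊248/162⌋ = 1 − 1 = 0
n=25: ⌊(26·7+80)/162⌋ − ⌊(25·7+80)/162⌋ = ⌊262/162⌋ − ⌊255/162⌋ = 1 − 1 = 0
n=26: ⌊(27·7+80)/162⌋ − ⌊(26·7+80)/162⌋ = ⌊269/162⌋ − ⌊262/162⌋ = 1 − 1 = 0
n=27: ⌊(28·7+80)/162⌋ − ⌊(27·7+80)/162⌋ = ⌊276/162⌋ − ⌊269/162⌋ = 1 − 1 = 0
n=28: ⌊(29·7+80)/162⌋ − ⌊(28·7+80)/162⌋ = ⌊283/162⌋ − ⌊276/162⌋ = 1 − 1 = 0
n=29: ⌊(30·7+80)/162⌋ − ⌊(29·7+80)/162⌋ = ⌊290/162⌋ − ⌊283/162⌋ = 1 − 1 = 0
n=30: ⌊(31·7+80)/162⌋ − ⌊(30·7+80)/162⌋ = ⌊297/162⌋ − ⌊290/162⌋ = 1 − 1 = 0
n=31: ⌊(32·7+80)/162⌋ − ⌊(31·7+80)/162⌋ = ⌊304/162⌋ − ⌊297/162⌋ = 1 − 1 = 0
n=32: ⌊(33·7+80)/162⌋ − ⌊(32·7+80)/162⌋ = ⌊311/162⌋ − ⌊304/162⌋ = 1 − 1 = 0
n=33: ⌊(34·7+80)/162⌋ − ⌊(33·7+80)/162⌋ = ⌊318/162⌋ − ⌊311/162⌋ = 1 − 1 = 0
n=34: ⌊(35·7+80)/162⌋ − ⌊(34·7+80)/162⌋ = ⌊325/162⌋ − ⌊318/162⌋ = 2 − 1 = 1
n=35: ⌊(36·7+80)/162⌋ − ⌊(35·7+80)/162⌋ = ⌊332/162⌋ − ⌊325/162⌋ = 2 − 2 = 0
n=36: ⌊(37·7+80)/162⌋ − ⌊(36·7+80)/162⌋ = ⌊339/162⌋ − ⌊332/162⌋ = 2 − 2 = 0
n=37: ⌊(38·7+80)/162⌋ − ⌊(37·7+80)/162⌋ = ⌊346/162⌋ − ⌊339/162⌋ = 2 − 2 = 0
n=38: ⌊(39·7+80)/162⌋ − ⌊(38·7+80)/162⌋ = ⌊353/162⌋ − ⌊346/162⌋ = 2 − 2 = 0
n=39: ⌊(40·7+80)/162⌋ − ⌊(39·7+80)/162⌋ = ⌊360/162⌋ − ⌊353/162⌋ = 2 − 2 = 0
n=40: ⌊(41·7+80)/162⌋ − ⌊(40·7+80)/162⌋ = ⌊367/162⌋ − ⌊360/162⌋ = 2 − 2 = 0
n=41: ⌊(42·7+80)/162⌋ − ⌊(41·7+80)/162⌋ = ⌊374/162⌋ − ⌊367/162⌋ = 2 − 2 = 0
n=42: ⌊(43·7+80)/162⌋ − ⌊(42·7+80)/162⌋ = ⌊381/162⌋ − ⌊374/162⌋ = 2 − 2 = 0
n=43: ⌊(44·7+80)/162⌋ − ⌊(43·7+80)/162⌋ = ⌊388/162⌋ − ⌊381/162⌋ = 2 − 2 = 0
n=44: ⌊(45·7+80)/162⌋ − ⌊(44·7+80)/162⌋ = ⌊395/162⌋ − ⌊388/162⌋ = 2 − 2 = 0
n=45: ⌊(46·7+80)/162⌋ − ⌊(45·7+80)/162⌋ = ⌊402/162⌋ − ⌊395/162⌋ = 2 − 2 = 0
n=46: ⌊(47·7+80)/162⌋ − ⌊(46·7+80)/162⌋ = ⌊409/162⌋ − ⌊402/162⌋ = 2 − 2 = 0
n=47: ⌊(48·7+80)/162⌋ − ⌊(47·7+80)/162⌋ = ⌊416/162⌋ − ⌊409/162⌋ = 2 − 2 = 0
n=48: ⌊(49·7+80)/162⌋ − ⌊(48·7+80)/162⌋ = ⌊423/162⌋ − ⌊416/162⌋ = 2 − 2 = 0
n=49: ⌊(50·7+80)/162⌋ − ⌊(49·7+80)/162⌋ = ⌊430/162⌋ − ⌊423/162⌋ = 2 − 2 = 0
n=50: ⌊(51·7+80)/162⌋ − ⌊(50·7+80)/162⌋ = ⌊437/162⌋ − ⌊430/162⌋ = 2 − 2 = 0
n=51: ⌊(52·7+80)/162⌋ − ⌊(51·7+80)/162⌋ = ⌊444/162⌋ − ⌊437/162⌋ = 2 − 2 = 0
n=52: ⌊(53·7+80)/162⌋ − ⌊(52·7+80)/162⌋ = ⌊451/162⌋ − ⌊444/162⌋ = 2 − 2 = 0
n=53: ⌊(54·7+80)/162⌋ − ⌊(53·7+80)/162⌋ = ⌊458/162⌋ − ⌊451/162⌋ = 2 − 2 = 0
n=54: ⌊(55·7+80)/162⌋ − ⌊(54·7+80)/162⌋ = ⌊465/162⌋ − ⌊458/162⌋ = 2 − 2 = 0
n=55: ⌊(56·7+80)/162⌋ − ⌊(55·7+80)/162⌋ = ⌊472/162⌋ − ⌊465/162⌋ = 2 − 2 = 0
n=56: ⌊(57·7+80)/162⌋ − ⌊(56·7+80)/162⌋ = ⌊479/162⌋ − ⌊472/162⌋ = 2 − 2 = 0

000000000001000000000000000000000010000000000000000000000


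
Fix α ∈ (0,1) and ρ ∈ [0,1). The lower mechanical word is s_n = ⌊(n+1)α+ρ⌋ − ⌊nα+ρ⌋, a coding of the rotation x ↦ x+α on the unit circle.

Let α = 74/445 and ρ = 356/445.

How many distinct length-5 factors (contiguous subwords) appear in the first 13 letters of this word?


t_n = ⌊(n·74+356)/445⌋ for n = 0 … 13:
  n=0…9: ⌊356/445⌋=0 ⌊430/445⌋=0 ⌊504/445⌋=1 ⌊578/445⌋=1 ⌊652/445⌋=1 ⌊726/445⌋=1 ⌊800/445⌋=1 ⌊874/445⌋=1 ⌊948/445⌋=2 ⌊1022/445⌋=2
  n=10…13: ⌊1096/445⌋=2 ⌊1170/445⌋=2 ⌊1244/445⌋=2 ⌊1318/445⌋=2
s_n = t_(n+1) − t_n for n = 0 … 12 gives
prefix = 0100000100000
slide a length-5 window over [0..4] … [8..12] (9 windows); first occurrence of each distinct factor:
  [  0..  4] 01000
  [  1..  5] 10000
  [  2..  6] 00000
  [  3..  7] 00001
  [  4..  8] 00010
  [  5..  9] 00100
  (the other 3 windows repeat one of these)
distinct factors: {00000, 00001, 00010, 00100, 01000, 10000}
count = 6  (Sturmian bound for length 5 is 6)

6


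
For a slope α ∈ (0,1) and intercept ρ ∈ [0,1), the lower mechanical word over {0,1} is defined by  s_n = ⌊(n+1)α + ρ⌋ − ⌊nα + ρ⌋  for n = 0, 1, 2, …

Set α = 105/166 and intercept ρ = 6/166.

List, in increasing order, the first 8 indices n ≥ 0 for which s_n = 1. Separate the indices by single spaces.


1 3 4 6 7 9 11 12

n=0: ⌊111/166⌋−⌊6/166⌋ = 0−0 = 0
n=1: ⌊216/166⌋−⌊111/166⌋ = 1−0 = 1  ← one
n=2: ⌊321/166⌋−⌊216/166⌋ = 1−1 = 0
n=3: ⌊426/166⌋−⌊321/166⌋ = 2−1 = 1  ← one
n=4: ⌊531/166⌋−⌊426/166⌋ = 3−2 = 1  ← one
n=5: ⌊636/166⌋−⌊531/166⌋ = 3−3 = 0
n=6: ⌊741/166⌋−⌊636/166⌋ = 4−3 = 1  ← one
n=7: ⌊846/166⌋−⌊741/166⌋ = 5−4 = 1  ← one
n=8: ⌊951/166⌋−⌊846/166⌋ = 5−5 = 0
n=9: ⌊1056/166⌋−⌊951/166⌋ = 6−5 = 1  ← one
n=10: ⌊1161/166⌋−⌊1056/166⌋ = 6−6 = 0
n=11: ⌊1266/166⌋−⌊1161/166⌋ = 7−6 = 1  ← one
n=12: ⌊1371/166⌋−⌊1266/166⌋ = 8−7 = 1  ← one
positions of the first 8 ones: 1 3 4 6 7 9 11 12


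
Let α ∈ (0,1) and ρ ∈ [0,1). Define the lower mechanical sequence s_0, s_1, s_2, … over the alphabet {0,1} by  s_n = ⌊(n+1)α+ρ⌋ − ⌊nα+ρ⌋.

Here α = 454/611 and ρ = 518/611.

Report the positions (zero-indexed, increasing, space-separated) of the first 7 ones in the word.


n=0: ⌊972/611⌋−⌊518/611⌋ = 1−0 = 1  ← one
n=1: ⌊1426/611⌋−⌊972/611⌋ = 2−1 = 1  ← one
n=2: ⌊1880/611⌋−⌊1426/611⌋ = 3−2 = 1  ← one
n=3: ⌊2334/611⌋−⌊1880/611⌋ = 3−3 = 0
n=4: ⌊2788/611⌋−⌊2334/611⌋ = 4−3 = 1  ← one
n=5: ⌊3242/611⌋−⌊2788/611⌋ = 5−4 = 1  ← one
n=6: ⌊3696/611⌋−⌊3242/611⌋ = 6−5 = 1  ← one
n=7: ⌊4150/611⌋−⌊3696/611⌋ = 6−6 = 0
n=8: ⌊4604/611⌋−⌊4150/611⌋ = 7−6 = 1  ← one
positions of the first 7 ones: 0 1 2 4 5 6 8

0 1 2 4 5 6 8


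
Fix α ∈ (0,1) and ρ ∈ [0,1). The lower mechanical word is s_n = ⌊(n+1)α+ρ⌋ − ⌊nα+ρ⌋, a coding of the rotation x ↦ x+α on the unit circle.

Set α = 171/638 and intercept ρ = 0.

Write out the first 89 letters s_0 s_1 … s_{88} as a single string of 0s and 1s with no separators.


n=0: ⌊(1·171)/638⌋ − ⌊(0·171)/638⌋ = ⌊171/638⌋ − ⌊0/638⌋ = 0 − 0 = 0
n=1: ⌊(2·171)/638⌋ − ⌊(1·171)/638⌋ = ⌊342/638⌋ − ⌊171/638⌋ = 0 − 0 = 0
n=2: ⌊(3·171)/638⌋ − ⌊(2·171)/638⌋ = ⌊513/638⌋ − ⌊342/638⌋ = 0 − 0 = 0
n=3: ⌊(4·171)/638⌋ − ⌊(3·171)/638⌋ = ⌊684/638⌋ − ⌊513/638⌋ = 1 − 0 = 1
n=4: ⌊(5·171)/638⌋ − ⌊(4·171)/638⌋ = ⌊855/638⌋ − ⌊684/638⌋ = 1 − 1 = 0
n=5: ⌊(6·171)/638⌋ − ⌊(5·171)/638⌋ = ⌊1026/638⌋ − ⌊855/638⌋ = 1 − 1 = 0
n=6: ⌊(7·171)/638⌋ − ⌊(6·171)/638⌋ = ⌊1197/638⌋ − ⌊1026/638⌋ = 1 − 1 = 0
n=7: ⌊(8·171)/638⌋ − ⌊(7·171)/638⌋ = ⌊1368/638⌋ − ⌊1197/638⌋ = 2 − 1 = 1
n=8: ⌊(9·171)/638⌋ − ⌊(8·171)/638⌋ = ⌊1539/638⌋ − ⌊1368/638⌋ = 2 − 2 = 0
n=9: ⌊(10·171)/638⌋ − ⌊(9·171)/638⌋ = ⌊1710/638⌋ − ⌊1539/638⌋ = 2 − 2 = 0
n=10: ⌊(11·171)/638⌋ − ⌊(10·171)/638⌋ = ⌊1881/638⌋ − ⌊1710/638⌋ = 2 − 2 = 0
n=11: ⌊(12·171)/638⌋ − ⌊(11·171)/638⌋ = ⌊2052/638⌋ − ⌊1881/638⌋ = 3 − 2 = 1
n=12: ⌊(13·171)/638⌋ − ⌊(12·171)/638⌋ = ⌊2223/638⌋ − ⌊2052/638⌋ = 3 − 3 = 0
n=13: ⌊(14·171)/638⌋ − ⌊(13·171)/638⌋ = ⌊2394/638⌋ − ⌊2223/638⌋ = 3 − 3 = 0
n=14: ⌊(15·171)/638⌋ − ⌊(14·171)/638⌋ = ⌊2565/638⌋ − ⌊2394/638⌋ = 4 − 3 = 1
n=15: ⌊(16·171)/638⌋ − ⌊(15·171)/638⌋ = ⌊2736/638⌋ − ⌊2565/638⌋ = 4 − 4 = 0
n=16: ⌊(17·171)/638⌋ − ⌊(16·171)/638⌋ = ⌊2907/638⌋ − ⌊2736/638⌋ = 4 − 4 = 0
n=17: ⌊(18·171)/638⌋ − ⌊(17·171)/638⌋ = ⌊3078/638⌋ − ⌊2907/638⌋ = 4 − 4 = 0
n=18: ⌊(19·171)/638⌋ − ⌊(18·171)/638⌋ = ⌊3249/638⌋ − ⌊3078/638⌋ = 5 − 4 = 1
n=19: ⌊(20·171)/638⌋ − ⌊(19·171)/638⌋ = ⌊3420/638⌋ − ⌊3249/638⌋ = 5 − 5 = 0
n=20: ⌊(21·171)/638⌋ − ⌊(20·171)/638⌋ = ⌊3591/638⌋ − ⌊3420/638⌋ = 5 − 5 = 0
n=21: ⌊(22·171)/638⌋ − ⌊(21·171)/638⌋ = ⌊3762/638⌋ − ⌊3591/638⌋ = 5 − 5 = 0
n=22: ⌊(23·171)/638⌋ − ⌊(22·171)/638⌋ = ⌊3933/638⌋ − ⌊3762/638⌋ = 6 − 5 = 1
n=23: ⌊(24·171)/638⌋ − ⌊(23·171)/638⌋ = ⌊4104/638⌋ − ⌊3933/638⌋ = 6 − 6 = 0
n=24: ⌊(25·171)/638⌋ − ⌊(24·171)/638⌋ = ⌊4275/638⌋ − ⌊4104/638⌋ = 6 − 6 = 0
n=25: ⌊(26·171)/638⌋ − ⌊(25·171)/638⌋ = ⌊4446/638⌋ − ⌊4275/638⌋ = 6 − 6 = 0
n=26: ⌊(27·171)/638⌋ − ⌊(26·171)/638⌋ = ⌊4617/638⌋ − ⌊4446/638⌋ = 7 − 6 = 1
n=27: ⌊(28·171)/638⌋ − ⌊(27·171)/638⌋ = ⌊4788/638⌋ − ⌊4617/638⌋ = 7 − 7 = 0
n=28: ⌊(29·171)/638⌋ − ⌊(28·171)/638⌋ = ⌊4959/638⌋ − ⌊4788/638⌋ = 7 − 7 = 0
n=29: ⌊(30·171)/638⌋ − ⌊(29·171)/638⌋ = ⌊5130/638⌋ − ⌊4959/638⌋ = 8 − 7 = 1
n=30: ⌊(31·171)/638⌋ − ⌊(30·171)/638⌋ = ⌊5301/638⌋ − ⌊5130/638⌋ = 8 − 8 = 0
n=31: ⌊(32·171)/638⌋ − ⌊(31·171)/638⌋ = ⌊5472/638⌋ − ⌊5301/638⌋ = 8 − 8 = 0
n=32: ⌊(33·171)/638⌋ − ⌊(32·171)/638⌋ = ⌊5643/638⌋ − ⌊5472/638⌋ = 8 − 8 = 0
n=33: ⌊(34·171)/638⌋ − ⌊(33·171)/638⌋ = ⌊5814/638⌋ − ⌊5643/638⌋ = 9 − 8 = 1
n=34: ⌊(35·171)/638⌋ − ⌊(34·171)/638⌋ = ⌊5985/638⌋ − ⌊5814/638⌋ = 9 − 9 = 0
n=35: ⌊(36·171)/638⌋ − ⌊(35·171)/638⌋ = ⌊6156/638⌋ − ⌊5985/638⌋ = 9 − 9 = 0
n=36: ⌊(37·171)/638⌋ − ⌊(36·171)/638⌋ = ⌊6327/638⌋ − ⌊6156/638⌋ = 9 − 9 = 0
n=37: ⌊(38·171)/638⌋ − ⌊(37·171)/638⌋ = ⌊6498/638⌋ − ⌊6327/638⌋ = 10 − 9 = 1
n=38: ⌊(39·171)/638⌋ − ⌊(38·171)/638⌋ = ⌊6669/638⌋ − ⌊6498/638⌋ = 10 − 10 = 0
n=39: ⌊(40·171)/638⌋ − ⌊(39·171)/638⌋ = ⌊6840/638⌋ − ⌊6669/638⌋ = 10 − 10 = 0
n=40: ⌊(41·171)/638⌋ − ⌊(40·171)/638⌋ = ⌊7011/638⌋ − ⌊6840/638⌋ = 10 − 10 = 0
n=41: ⌊(42·171)/638⌋ − ⌊(41·171)/638⌋ = ⌊7182/638⌋ − ⌊7011/638⌋ = 11 − 10 = 1
n=42: ⌊(43·171)/638⌋ − ⌊(42·171)/638⌋ = ⌊7353/638⌋ − ⌊7182/638⌋ = 11 − 11 = 0
n=43: ⌊(44·171)/638⌋ − ⌊(43·171)/638⌋ = ⌊7524/638⌋ − ⌊7353/638⌋ = 11 − 11 = 0
n=44: ⌊(45·171)/638⌋ − ⌊(44·171)/638⌋ = ⌊7695/638⌋ − ⌊7524/638⌋ = 12 − 11 = 1
n=45: ⌊(46·171)/638⌋ − ⌊(45·171)/638⌋ = ⌊7866/638⌋ − ⌊7695/638⌋ = 12 − 12 = 0
n=46: ⌊(47·171)/638⌋ − ⌊(46·171)/638⌋ = ⌊8037/638⌋ − ⌊7866/638⌋ = 12 − 12 = 0
n=47: ⌊(48·171)/638⌋ − ⌊(47·171)/638⌋ = ⌊8208/638⌋ − ⌊8037/638⌋ = 12 − 12 = 0
n=48: ⌊(49·171)/638⌋ − ⌊(48·171)/638⌋ = ⌊8379/638⌋ − ⌊8208/638⌋ = 13 − 12 = 1
n=49: ⌊(50·171)/638⌋ − ⌊(49·171)/638⌋ = ⌊8550/638⌋ − ⌊8379/638⌋ = 13 − 13 = 0
n=50: ⌊(51·171)/638⌋ − ⌊(50·171)/638⌋ = ⌊8721/638⌋ − ⌊8550/638⌋ = 13 − 13 = 0
n=51: ⌊(52·171)/638⌋ − ⌊(51·171)/638⌋ = ⌊8892/638⌋ − ⌊8721/638⌋ = 13 − 13 = 0
n=52: ⌊(53·171)/638⌋ − ⌊(52·171)/638⌋ = ⌊9063/638⌋ − ⌊8892/638⌋ = 14 − 13 = 1
n=53: ⌊(54·171)/638⌋ − ⌊(53·171)/638⌋ = ⌊9234/638⌋ − ⌊9063/638⌋ = 14 − 14 = 0
n=54: ⌊(55·171)/638⌋ − ⌊(54·171)/638⌋ = ⌊9405/638⌋ − ⌊9234/638⌋ = 14 − 14 = 0
n=55: ⌊(56·171)/638⌋ − ⌊(55·171)/638⌋ = ⌊9576/638⌋ − ⌊9405/638⌋ = 15 − 14 = 1
n=56: ⌊(57·171)/638⌋ − ⌊(56·171)/638⌋ = ⌊9747/638⌋ − ⌊9576/638⌋ = 15 − 15 = 0
n=57: ⌊(58·171)/638⌋ − ⌊(57·171)/638⌋ = ⌊9918/638⌋ − ⌊9747/638⌋ = 15 − 15 = 0
n=58: ⌊(59·171)/638⌋ − ⌊(58·171)/638⌋ = ⌊10089/638⌋ − ⌊9918/638⌋ = 15 − 15 = 0
n=59: ⌊(60·171)/638⌋ − ⌊(59·171)/638⌋ = ⌊10260/638⌋ − ⌊10089/638⌋ = 16 − 15 = 1
n=60: ⌊(61·171)/638⌋ − ⌊(60·171)/638⌋ = ⌊10431/638⌋ − ⌊10260/638⌋ = 16 − 16 = 0
n=61: ⌊(62·171)/638⌋ − ⌊(61·171)/638⌋ = ⌊10602/638⌋ − ⌊10431/638⌋ = 16 − 16 = 0
n=62: ⌊(63·171)/638⌋ − ⌊(62·171)/638⌋ = ⌊10773/638⌋ − ⌊10602/638⌋ = 16 − 16 = 0
n=63: ⌊(64·171)/638⌋ − ⌊(63·171)/638⌋ = ⌊10944/638⌋ − ⌊10773/638⌋ = 17 − 16 = 1
n=64: ⌊(65·171)/638⌋ − ⌊(64·171)/638⌋ = ⌊11115/638⌋ − ⌊10944/638⌋ = 17 − 17 = 0
n=65: ⌊(66·171)/638⌋ − ⌊(65·171)/638⌋ = ⌊11286/638⌋ − ⌊11115/638⌋ = 17 − 17 = 0
n=66: ⌊(67·171)/638⌋ − ⌊(66·171)/638⌋ = ⌊11457/638⌋ − ⌊11286/638⌋ = 17 − 17 = 0
n=67: ⌊(68·171)/638⌋ − ⌊(67·171)/638⌋ = ⌊11628/638⌋ − ⌊11457/638⌋ = 18 − 17 = 1
n=68: ⌊(69·171)/638⌋ − ⌊(68·171)/638⌋ = ⌊11799/638⌋ − ⌊11628/638⌋ = 18 − 18 = 0
n=69: ⌊(70·171)/638⌋ − ⌊(69·171)/638⌋ = ⌊11970/638⌋ − ⌊11799/638⌋ = 18 − 18 = 0
n=70: ⌊(71·171)/638⌋ − ⌊(70·171)/638⌋ = ⌊12141/638⌋ − ⌊11970/638⌋ = 19 − 18 = 1
n=71: ⌊(72·171)/638⌋ − ⌊(71·171)/638⌋ = ⌊12312/638⌋ − ⌊12141/638⌋ = 19 − 19 = 0
n=72: ⌊(73·171)/638⌋ − ⌊(72·171)/638⌋ = ⌊12483/638⌋ − ⌊12312/638⌋ = 19 − 19 = 0
n=73: ⌊(74·171)/638⌋ − ⌊(73·171)/638⌋ = ⌊12654/638⌋ − ⌊12483/638⌋ = 19 − 19 = 0
n=74: ⌊(75·171)/638⌋ − ⌊(74·171)/638⌋ = ⌊12825/638⌋ − ⌊12654/638⌋ = 20 − 19 = 1
n=75: ⌊(76·171)/638⌋ − ⌊(75·171)/638⌋ = ⌊12996/638⌋ − ⌊12825/638⌋ = 20 − 20 = 0
n=76: ⌊(77·171)/638⌋ − ⌊(76·171)/638⌋ = ⌊13167/638⌋ − ⌊12996/638⌋ = 20 − 20 = 0
n=77: ⌊(78·171)/638⌋ − ⌊(77·171)/638⌋ = ⌊13338/638⌋ − ⌊13167/638⌋ = 20 − 20 = 0
n=78: ⌊(79·171)/638⌋ − ⌊(78·171)/638⌋ = ⌊13509/638⌋ − ⌊13338/638⌋ = 21 − 20 = 1
n=79: ⌊(80·171)/638⌋ − ⌊(79·171)/638⌋ = ⌊13680/638⌋ − ⌊13509/638⌋ = 21 − 21 = 0
n=80: ⌊(81·171)/638⌋ − ⌊(80·171)/638⌋ = ⌊13851/638⌋ − ⌊13680/638⌋ = 21 − 21 = 0
n=81: ⌊(82·171)/638⌋ − ⌊(81·171)/638⌋ = ⌊14022/638⌋ − ⌊13851/638⌋ = 21 − 21 = 0
n=82: ⌊(83·171)/638⌋ − ⌊(82·171)/638⌋ = ⌊14193/638⌋ − ⌊14022/638⌋ = 22 − 21 = 1
n=83: ⌊(84·171)/638⌋ − ⌊(83·171)/638⌋ = ⌊14364/638⌋ − ⌊14193/638⌋ = 22 − 22 = 0
n=84: ⌊(85·171)/638⌋ − ⌊(84·171)/638⌋ = ⌊14535/638⌋ − ⌊14364/638⌋ = 22 − 22 = 0
n=85: ⌊(86·171)/638⌋ − ⌊(85·171)/638⌋ = ⌊14706/638⌋ − ⌊14535/638⌋ = 23 − 22 = 1
n=86: ⌊(87·171)/638⌋ − ⌊(86·171)/638⌋ = ⌊14877/638⌋ − ⌊14706/638⌋ = 23 − 23 = 0
n=87: ⌊(88·171)/638⌋ − ⌊(87·171)/638⌋ = ⌊15048/638⌋ − ⌊14877/638⌋ = 23 − 23 = 0
n=88: ⌊(89·171)/638⌋ − ⌊(88·171)/638⌋ = ⌊15219/638⌋ − ⌊15048/638⌋ = 23 − 23 = 0

00010001000100100010001000100100010001000100100010001001000100010001001000100010001001000


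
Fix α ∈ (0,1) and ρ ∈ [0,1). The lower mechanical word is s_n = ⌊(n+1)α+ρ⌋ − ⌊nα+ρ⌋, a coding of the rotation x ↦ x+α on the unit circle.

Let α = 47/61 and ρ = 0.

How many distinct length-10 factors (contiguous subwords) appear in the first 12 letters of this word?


t_n = ⌊(n·47)/61⌋ for n = 0 … 12:
  n=0…9: ⌊0/61⌋=0 ⌊47/61⌋=0 ⌊94/61⌋=1 ⌊141/61⌋=2 ⌊188/61⌋=3 ⌊235/61⌋=3 ⌊282/61⌋=4 ⌊329/61⌋=5 ⌊376/61⌋=6 ⌊423/61⌋=6
  n=10…12: ⌊470/61⌋=7 ⌊517/61⌋=8 ⌊564/61⌋=9
s_n = t_(n+1) − t_n for n = 0 … 11 gives
prefix = 011101110111
slide a length-10 window over [0..9] … [2..11] (3 windows); first occurrence of each distinct factor:
  [  0..  9] 0111011101
  [  1.. 10] 1110111011
  [  2.. 11] 1101110111
distinct factors: {0111011101, 1101110111, 1110111011}
count = 3  (Sturmian bound for length 10 is 11)

3


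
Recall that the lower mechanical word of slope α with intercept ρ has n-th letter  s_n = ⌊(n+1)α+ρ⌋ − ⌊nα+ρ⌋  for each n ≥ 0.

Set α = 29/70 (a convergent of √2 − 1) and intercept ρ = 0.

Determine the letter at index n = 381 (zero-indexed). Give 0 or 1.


(n+1)α + ρ = (382·29) / 70 = 11078/70
nα + ρ     = (381·29) / 70 = 11049/70
⌊11078/70⌋ = 158,  ⌊11049/70⌋ = 157
s_{381} = 158 − 157 = 1

1


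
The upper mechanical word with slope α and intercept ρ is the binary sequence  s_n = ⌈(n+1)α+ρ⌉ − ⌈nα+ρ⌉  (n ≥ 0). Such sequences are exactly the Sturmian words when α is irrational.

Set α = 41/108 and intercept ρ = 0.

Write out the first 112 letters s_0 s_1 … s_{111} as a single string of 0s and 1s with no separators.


1010010100100101001001010010100100101001001010010010100101001001010010010100100101001010010010100100101001001010

n=0: ⌈(1·41)/108⌉ − ⌈(0·41)/108⌉ = ⌈41/108⌉ − ⌈0/108⌉ = 1 − 0 = 1
n=1: ⌈(2·41)/108⌉ − ⌈(1·41)/108⌉ = ⌈82/108⌉ − ⌈41/108⌉ = 1 − 1 = 0
n=2: ⌈(3·41)/108⌉ − ⌈(2·41)/108⌉ = ⌈123/108⌉ − ⌈82/108⌉ = 2 − 1 = 1
n=3: ⌈(4·41)/108⌉ − ⌈(3·41)/108⌉ = ⌈164/108⌉ − ⌈123/108⌉ = 2 − 2 = 0
n=4: ⌈(5·41)/108⌉ − ⌈(4·41)/108⌉ = ⌈205/108⌉ − ⌈164/108⌉ = 2 − 2 = 0
n=5: ⌈(6·41)/108⌉ − ⌈(5·41)/108⌉ = ⌈246/108⌉ − ⌈205/108⌉ = 3 − 2 = 1
n=6: ⌈(7·41)/108⌉ − ⌈(6·41)/108⌉ = ⌈287/108⌉ − ⌈246/108⌉ = 3 − 3 = 0
n=7: ⌈(8·41)/108⌉ − ⌈(7·41)/108⌉ = ⌈328/108⌉ − ⌈287/108⌉ = 4 − 3 = 1
n=8: ⌈(9·41)/108⌉ − ⌈(8·41)/108⌉ = ⌈369/108⌉ − ⌈328/108⌉ = 4 − 4 = 0
n=9: ⌈(10·41)/108⌉ − ⌈(9·41)/108⌉ = ⌈410/108⌉ − ⌈369/108⌉ = 4 − 4 = 0
n=10: ⌈(11·41)/108⌉ − ⌈(10·41)/108⌉ = ⌈451/108⌉ − ⌈410/108⌉ = 5 − 4 = 1
n=11: ⌈(12·41)/108⌉ − ⌈(11·41)/108⌉ = ⌈492/108⌉ − ⌈451/108⌉ = 5 − 5 = 0
n=12: ⌈(13·41)/108⌉ − ⌈(12·41)/108⌉ = ⌈533/108⌉ − ⌈492/108⌉ = 5 − 5 = 0
n=13: ⌈(14·41)/108⌉ − ⌈(13·41)/108⌉ = ⌈574/108⌉ − ⌈533/108⌉ = 6 − 5 = 1
n=14: ⌈(15·41)/108⌉ − ⌈(14·41)/108⌉ = ⌈615/108⌉ − ⌈574/108⌉ = 6 − 6 = 0
n=15: ⌈(16·41)/108⌉ − ⌈(15·41)/108⌉ = ⌈656/108⌉ − ⌈615/108⌉ = 7 − 6 = 1
n=16: ⌈(17·41)/108⌉ − ⌈(16·41)/108⌉ = ⌈697/108⌉ − ⌈656/108⌉ = 7 − 7 = 0
n=17: ⌈(18·41)/108⌉ − ⌈(17·41)/108⌉ = ⌈738/108⌉ − ⌈697/108⌉ = 7 − 7 = 0
n=18: ⌈(19·41)/108⌉ − ⌈(18·41)/108⌉ = ⌈779/108⌉ − ⌈738/108⌉ = 8 − 7 = 1
n=19: ⌈(20·41)/108⌉ − ⌈(19·41)/108⌉ = ⌈820/108⌉ − ⌈779/108⌉ = 8 − 8 = 0
n=20: ⌈(21·41)/108⌉ − ⌈(20·41)/108⌉ = ⌈861/108⌉ − ⌈820/108⌉ = 8 − 8 = 0
n=21: ⌈(22·41)/108⌉ − ⌈(21·41)/108⌉ = ⌈902/108⌉ − ⌈861/108⌉ = 9 − 8 = 1
n=22: ⌈(23·41)/108⌉ − ⌈(22·41)/108⌉ = ⌈943/108⌉ − ⌈902/108⌉ = 9 − 9 = 0
n=23: ⌈(24·41)/108⌉ − ⌈(23·41)/108⌉ = ⌈984/108⌉ − ⌈943/108⌉ = 10 − 9 = 1
n=24: ⌈(25·41)/108⌉ − ⌈(24·41)/108⌉ = ⌈1025/108⌉ − ⌈984/108⌉ = 10 − 10 = 0
n=25: ⌈(26·41)/108⌉ − ⌈(25·41)/108⌉ = ⌈1066/108⌉ − ⌈1025/108⌉ = 10 − 10 = 0
n=26: ⌈(27·41)/108⌉ − ⌈(26·41)/108⌉ = ⌈1107/108⌉ − ⌈1066/108⌉ = 11 − 10 = 1
n=27: ⌈(28·41)/108⌉ − ⌈(27·41)/108⌉ = ⌈1148/108⌉ − ⌈1107/108⌉ = 11 − 11 = 0
n=28: ⌈(29·41)/108⌉ − ⌈(28·41)/108⌉ = ⌈1189/108⌉ − ⌈1148/108⌉ = 12 − 11 = 1
n=29: ⌈(30·41)/108⌉ − ⌈(29·41)/108⌉ = ⌈1230/108⌉ − ⌈1189/108⌉ = 12 − 12 = 0
n=30: ⌈(31·41)/108⌉ − ⌈(30·41)/108⌉ = ⌈1271/108⌉ − ⌈1230/108⌉ = 12 − 12 = 0
n=31: ⌈(32·41)/108⌉ − ⌈(31·41)/108⌉ = ⌈1312/108⌉ − ⌈1271/108⌉ = 13 − 12 = 1
n=32: ⌈(33·41)/108⌉ − ⌈(32·41)/108⌉ = ⌈1353/108⌉ − ⌈1312/108⌉ = 13 − 13 = 0
n=33: ⌈(34·41)/108⌉ − ⌈(33·41)/108⌉ = ⌈1394/108⌉ − ⌈1353/108⌉ = 13 − 13 = 0
n=34: ⌈(35·41)/108⌉ − ⌈(34·41)/108⌉ = ⌈1435/108⌉ − ⌈1394/108⌉ = 14 − 13 = 1
n=35: ⌈(36·41)/108⌉ − ⌈(35·41)/108⌉ = ⌈1476/108⌉ − ⌈1435/108⌉ = 14 − 14 = 0
n=36: ⌈(37·41)/108⌉ − ⌈(36·41)/108⌉ = ⌈1517/108⌉ − ⌈1476/108⌉ = 15 − 14 = 1
n=37: ⌈(38·41)/108⌉ − ⌈(37·41)/108⌉ = ⌈1558/108⌉ − ⌈1517/108⌉ = 15 − 15 = 0
n=38: ⌈(39·41)/108⌉ − ⌈(38·41)/108⌉ = ⌈1599/108⌉ − ⌈1558/108⌉ = 15 − 15 = 0
n=39: ⌈(40·41)/108⌉ − ⌈(39·41)/108⌉ = ⌈1640/108⌉ − ⌈1599/108⌉ = 16 − 15 = 1
n=40: ⌈(41·41)/108⌉ − ⌈(40·41)/108⌉ = ⌈1681/108⌉ − ⌈1640/108⌉ = 16 − 16 = 0
n=41: ⌈(42·41)/108⌉ − ⌈(41·41)/108⌉ = ⌈1722/108⌉ − ⌈1681/108⌉ = 16 − 16 = 0
n=42: ⌈(43·41)/108⌉ − ⌈(42·41)/108⌉ = ⌈1763/108⌉ − ⌈1722/108⌉ = 17 − 16 = 1
n=43: ⌈(44·41)/108⌉ − ⌈(43·41)/108⌉ = ⌈1804/108⌉ − ⌈1763/108⌉ = 17 − 17 = 0
n=44: ⌈(45·41)/108⌉ − ⌈(44·41)/108⌉ = ⌈1845/108⌉ − ⌈1804/108⌉ = 18 − 17 = 1
n=45: ⌈(46·41)/108⌉ − ⌈(45·41)/108⌉ = ⌈1886/108⌉ − ⌈1845/108⌉ = 18 − 18 = 0
n=46: ⌈(47·41)/108⌉ − ⌈(46·41)/108⌉ = ⌈1927/108⌉ − ⌈1886/108⌉ = 18 − 18 = 0
n=47: ⌈(48·41)/108⌉ − ⌈(47·41)/108⌉ = ⌈1968/108⌉ − ⌈1927/108⌉ = 19 − 18 = 1
n=48: ⌈(49·41)/108⌉ − ⌈(48·41)/108⌉ = ⌈2009/108⌉ − ⌈1968/108⌉ = 19 − 19 = 0
n=49: ⌈(50·41)/108⌉ − ⌈(49·41)/108⌉ = ⌈2050/108⌉ − ⌈2009/108⌉ = 19 − 19 = 0
n=50: ⌈(51·41)/108⌉ − ⌈(50·41)/108⌉ = ⌈2091/108⌉ − ⌈2050/108⌉ = 20 − 19 = 1
n=51: ⌈(52·41)/108⌉ − ⌈(51·41)/108⌉ = ⌈2132/108⌉ − ⌈2091/108⌉ = 20 − 20 = 0
n=52: ⌈(53·41)/108⌉ − ⌈(52·41)/108⌉ = ⌈2173/108⌉ − ⌈2132/108⌉ = 21 − 20 = 1
n=53: ⌈(54·41)/108⌉ − ⌈(53·41)/108⌉ = ⌈2214/108⌉ − ⌈2173/108⌉ = 21 − 21 = 0
n=54: ⌈(55·41)/108⌉ − ⌈(54·41)/108⌉ = ⌈2255/108⌉ − ⌈2214/108⌉ = 21 − 21 = 0
n=55: ⌈(56·41)/108⌉ − ⌈(55·41)/108⌉ = ⌈2296/108⌉ − ⌈2255/108⌉ = 22 − 21 = 1
n=56: ⌈(57·41)/108⌉ − ⌈(56·41)/108⌉ = ⌈2337/108⌉ − ⌈2296/108⌉ = 22 − 22 = 0
n=57: ⌈(58·41)/108⌉ − ⌈(57·41)/108⌉ = ⌈2378/108⌉ − ⌈2337/108⌉ = 23 − 22 = 1
n=58: ⌈(59·41)/108⌉ − ⌈(58·41)/108⌉ = ⌈2419/108⌉ − ⌈2378/108⌉ = 23 − 23 = 0
n=59: ⌈(60·41)/108⌉ − ⌈(59·41)/108⌉ = ⌈2460/108⌉ − ⌈2419/108⌉ = 23 − 23 = 0
n=60: ⌈(61·41)/108⌉ − ⌈(60·41)/108⌉ = ⌈2501/108⌉ − ⌈2460/108⌉ = 24 − 23 = 1
n=61: ⌈(62·41)/108⌉ − ⌈(61·41)/108⌉ = ⌈2542/108⌉ − ⌈2501/108⌉ = 24 − 24 = 0
n=62: ⌈(63·41)/108⌉ − ⌈(62·41)/108⌉ = ⌈2583/108⌉ − ⌈2542/108⌉ = 24 − 24 = 0
n=63: ⌈(64·41)/108⌉ − ⌈(63·41)/108⌉ = ⌈2624/108⌉ − ⌈2583/108⌉ = 25 − 24 = 1
n=64: ⌈(65·41)/108⌉ − ⌈(64·41)/108⌉ = ⌈2665/108⌉ − ⌈2624/108⌉ = 25 − 25 = 0
n=65: ⌈(66·41)/108⌉ − ⌈(65·41)/108⌉ = ⌈2706/108⌉ − ⌈2665/108⌉ = 26 − 25 = 1
n=66: ⌈(67·41)/108⌉ − ⌈(66·41)/108⌉ = ⌈2747/108⌉ − ⌈2706/108⌉ = 26 − 26 = 0
n=67: ⌈(68·41)/108⌉ − ⌈(67·41)/108⌉ = ⌈2788/108⌉ − ⌈2747/108⌉ = 26 − 26 = 0
n=68: ⌈(69·41)/108⌉ − ⌈(68·41)/108⌉ = ⌈2829/108⌉ − ⌈2788/108⌉ = 27 − 26 = 1
n=69: ⌈(70·41)/108⌉ − ⌈(69·41)/108⌉ = ⌈2870/108⌉ − ⌈2829/108⌉ = 27 − 27 = 0
n=70: ⌈(71·41)/108⌉ − ⌈(70·41)/108⌉ = ⌈2911/108⌉ − ⌈2870/108⌉ = 27 − 27 = 0
n=71: ⌈(72·41)/108⌉ − ⌈(71·41)/108⌉ = ⌈2952/108⌉ − ⌈2911/108⌉ = 28 − 27 = 1
n=72: ⌈(73·41)/108⌉ − ⌈(72·41)/108⌉ = ⌈2993/108⌉ − ⌈2952/108⌉ = 28 − 28 = 0
n=73: ⌈(74·41)/108⌉ − ⌈(73·41)/108⌉ = ⌈3034/108⌉ − ⌈2993/108⌉ = 29 − 28 = 1
n=74: ⌈(75·41)/108⌉ − ⌈(74·41)/108⌉ = ⌈3075/108⌉ − ⌈3034/108⌉ = 29 − 29 = 0
n=75: ⌈(76·41)/108⌉ − ⌈(75·41)/108⌉ = ⌈3116/108⌉ − ⌈3075/108⌉ = 29 − 29 = 0
n=76: ⌈(77·41)/108⌉ − ⌈(76·41)/108⌉ = ⌈3157/108⌉ − ⌈3116/108⌉ = 30 − 29 = 1
n=77: ⌈(78·41)/108⌉ − ⌈(77·41)/108⌉ = ⌈3198/108⌉ − ⌈3157/108⌉ = 30 − 30 = 0
n=78: ⌈(79·41)/108⌉ − ⌈(78·41)/108⌉ = ⌈3239/108⌉ − ⌈3198/108⌉ = 30 − 30 = 0
n=79: ⌈(80·41)/108⌉ − ⌈(79·41)/108⌉ = ⌈3280/108⌉ − ⌈3239/108⌉ = 31 − 30 = 1
n=80: ⌈(81·41)/108⌉ − ⌈(80·41)/108⌉ = ⌈3321/108⌉ − ⌈3280/108⌉ = 31 − 31 = 0
n=81: ⌈(82·41)/108⌉ − ⌈(81·41)/108⌉ = ⌈3362/108⌉ − ⌈3321/108⌉ = 32 − 31 = 1
n=82: ⌈(83·41)/108⌉ − ⌈(82·41)/108⌉ = ⌈3403/108⌉ − ⌈3362/108⌉ = 32 − 32 = 0
n=83: ⌈(84·41)/108⌉ − ⌈(83·41)/108⌉ = ⌈3444/108⌉ − ⌈3403/108⌉ = 32 − 32 = 0
n=84: ⌈(85·41)/108⌉ − ⌈(84·41)/108⌉ = ⌈3485/108⌉ − ⌈3444/108⌉ = 33 − 32 = 1
n=85: ⌈(86·41)/108⌉ − ⌈(85·41)/108⌉ = ⌈3526/108⌉ − ⌈3485/108⌉ = 33 − 33 = 0
n=86: ⌈(87·41)/108⌉ − ⌈(86·41)/108⌉ = ⌈3567/108⌉ − ⌈3526/108⌉ = 34 − 33 = 1
n=87: ⌈(88·41)/108⌉ − ⌈(87·41)/108⌉ = ⌈3608/108⌉ − ⌈3567/108⌉ = 34 − 34 = 0
n=88: ⌈(89·41)/108⌉ − ⌈(88·41)/108⌉ = ⌈3649/108⌉ − ⌈3608/108⌉ = 34 − 34 = 0
n=89: ⌈(90·41)/108⌉ − ⌈(89·41)/108⌉ = ⌈3690/108⌉ − ⌈3649/108⌉ = 35 − 34 = 1
n=90: ⌈(91·41)/108⌉ − ⌈(90·41)/108⌉ = ⌈3731/108⌉ − ⌈3690/108⌉ = 35 − 35 = 0
n=91: ⌈(92·41)/108⌉ − ⌈(91·41)/108⌉ = ⌈3772/108⌉ − ⌈3731/108⌉ = 35 − 35 = 0
n=92: ⌈(93·41)/108⌉ − ⌈(92·41)/108⌉ = ⌈3813/108⌉ − ⌈3772/108⌉ = 36 − 35 = 1
n=93: ⌈(94·41)/108⌉ − ⌈(93·41)/108⌉ = ⌈3854/108⌉ − ⌈3813/108⌉ = 36 − 36 = 0
n=94: ⌈(95·41)/108⌉ − ⌈(94·41)/108⌉ = ⌈3895/108⌉ − ⌈3854/108⌉ = 37 − 36 = 1
n=95: ⌈(96·41)/108⌉ − ⌈(95·41)/108⌉ = ⌈3936/108⌉ − ⌈3895/108⌉ = 37 − 37 = 0
n=96: ⌈(97·41)/108⌉ − ⌈(96·41)/108⌉ = ⌈3977/108⌉ − ⌈3936/108⌉ = 37 − 37 = 0
n=97: ⌈(98·41)/108⌉ − ⌈(97·41)/108⌉ = ⌈4018/108⌉ − ⌈3977/108⌉ = 38 − 37 = 1
n=98: ⌈(99·41)/108⌉ − ⌈(98·41)/108⌉ = ⌈4059/108⌉ − ⌈4018/108⌉ = 38 − 38 = 0
n=99: ⌈(100·41)/108⌉ − ⌈(99·41)/108⌉ = ⌈4100/108⌉ − ⌈4059/108⌉ = 38 − 38 = 0
n=100: ⌈(101·41)/108⌉ − ⌈(100·41)/108⌉ = ⌈4141/108⌉ − ⌈4100/108⌉ = 39 − 38 = 1
n=101: ⌈(102·41)/108⌉ − ⌈(101·41)/108⌉ = ⌈4182/108⌉ − ⌈4141/108⌉ = 39 − 39 = 0
n=102: ⌈(103·41)/108⌉ − ⌈(102·41)/108⌉ = ⌈4223/108⌉ − ⌈4182/108⌉ = 40 − 39 = 1
n=103: ⌈(104·41)/108⌉ − ⌈(103·41)/108⌉ = ⌈4264/108⌉ − ⌈4223/108⌉ = 40 − 40 = 0
n=104: ⌈(105·41)/108⌉ − ⌈(104·41)/108⌉ = ⌈4305/108⌉ − ⌈4264/108⌉ = 40 − 40 = 0
n=105: ⌈(106·41)/108⌉ − ⌈(105·41)/108⌉ = ⌈4346/108⌉ − ⌈4305/108⌉ = 41 − 40 = 1
n=106: ⌈(107·41)/108⌉ − ⌈(106·41)/108⌉ = ⌈4387/108⌉ − ⌈4346/108⌉ = 41 − 41 = 0
n=107: ⌈(108·41)/108⌉ − ⌈(107·41)/108⌉ = ⌈4428/108⌉ − ⌈4387/108⌉ = 41 − 41 = 0
n=108: ⌈(109·41)/108⌉ − ⌈(108·41)/108⌉ = ⌈4469/108⌉ − ⌈4428/108⌉ = 42 − 41 = 1
n=109: ⌈(110·41)/108⌉ − ⌈(109·41)/108⌉ = ⌈4510/108⌉ − ⌈4469/108⌉ = 42 − 42 = 0
n=110: ⌈(111·41)/108⌉ − ⌈(110·41)/108⌉ = ⌈4551/108⌉ − ⌈4510/108⌉ = 43 − 42 = 1
n=111: ⌈(112·41)/108⌉ − ⌈(111·41)/108⌉ = ⌈4592/108⌉ − ⌈4551/108⌉ = 43 − 43 = 0


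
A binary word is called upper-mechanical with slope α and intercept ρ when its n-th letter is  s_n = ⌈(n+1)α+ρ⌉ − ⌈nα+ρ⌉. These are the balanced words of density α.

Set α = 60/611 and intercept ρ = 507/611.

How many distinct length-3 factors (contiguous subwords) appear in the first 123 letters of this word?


4

t_n = ⌈(n·60+507)/611⌉ for n = 0 … 123:
  n=0…9: ⌈507/611⌉=1 ⌈567/611⌉=1 ⌈627/611⌉=2 ⌈687/611⌉=2 ⌈747/611⌉=2 ⌈807/611⌉=2 ⌈867/611⌉=2 ⌈927/611⌉=2 ⌈987/611⌉=2 ⌈1047/611⌉=2
  n=10…19: ⌈1107/611⌉=2 ⌈1167/611⌉=2 ⌈1227/611⌉=3 ⌈1287/611⌉=3 ⌈1347/611⌉=3 ⌈1407/611⌉=3 ⌈1467/611⌉=3 ⌈1527/611⌉=3 ⌈1587/611⌉=3 ⌈1647/611⌉=3
  n=20…29: ⌈1707/611⌉=3 ⌈1767/611⌉=3 ⌈1827/611⌉=3 ⌈1887/611⌉=4 ⌈1947/611⌉=4 ⌈2007/611⌉=4 ⌈2067/611⌉=4 ⌈2127/611⌉=4 ⌈2187/611⌉=4 ⌈2247/611⌉=4
  n=30…39: ⌈2307/611⌉=4 ⌈2367/611⌉=4 ⌈2427/611⌉=4 ⌈2487/611⌉=5 ⌈2547/611⌉=5 ⌈2607/611⌉=5 ⌈2667/611⌉=5 ⌈2727/611⌉=5 ⌈2787/611⌉=5 ⌈2847/611⌉=5
  n=40…49: ⌈2907/611⌉=5 ⌈2967/611⌉=5 ⌈3027/611⌉=5 ⌈3087/611⌉=6 ⌈3147/611⌉=6 ⌈3207/611⌉=6 ⌈3267/611⌉=6 ⌈3327/611⌉=6 ⌈3387/611⌉=6 ⌈3447/611⌉=6
  n=50…59: ⌈3507/611⌉=6 ⌈3567/611⌉=6 ⌈3627/611⌉=6 ⌈3687/611⌉=7 ⌈3747/611⌉=7 ⌈3807/611⌉=7 ⌈3867/611⌉=7 ⌈3927/611⌉=7 ⌈3987/611⌉=7 ⌈4047/611⌉=7
  n=60…69: ⌈4107/611⌉=7 ⌈4167/611⌉=7 ⌈4227/611⌉=7 ⌈4287/611⌉=8 ⌈4347/611⌉=8 ⌈4407/611⌉=8 ⌈4467/611⌉=8 ⌈4527/611⌉=8 ⌈4587/611⌉=8 ⌈4647/611⌉=8
  n=70…79: ⌈4707/611⌉=8 ⌈4767/611⌉=8 ⌈4827/611⌉=8 ⌈4887/611⌉=8 ⌈4947/611⌉=9 ⌈5007/611⌉=9 ⌈5067/611⌉=9 ⌈5127/611⌉=9 ⌈5187/611⌉=9 ⌈5247/611⌉=9
  n=80…89: ⌈5307/611⌉=9 ⌈5367/611⌉=9 ⌈5427/611⌉=9 ⌈5487/611⌉=9 ⌈5547/611⌉=10 ⌈5607/611⌉=10 ⌈5667/611⌉=10 ⌈5727/611⌉=10 ⌈5787/611⌉=10 ⌈5847/611⌉=10
  n=90…99: ⌈5907/611⌉=10 ⌈5967/611⌉=10 ⌈6027/611⌉=10 ⌈6087/611⌉=10 ⌈6147/611⌉=11 ⌈6207/611⌉=11 ⌈6267/611⌉=11 ⌈6327/611⌉=11 ⌈6387/611⌉=11 ⌈6447/611⌉=11
  n=100…109: ⌈6507/611⌉=11 ⌈6567/611⌉=11 ⌈6627/611⌉=11 ⌈6687/611⌉=11 ⌈6747/611⌉=12 ⌈6807/611⌉=12 ⌈6867/611⌉=12 ⌈6927/611⌉=12 ⌈6987/611⌉=12 ⌈7047/611⌉=12
  n=110…119: ⌈7107/611⌉=12 ⌈7167/611⌉=12 ⌈7227/611⌉=12 ⌈7287/611⌉=12 ⌈7347/611⌉=13 ⌈7407/611⌉=13 ⌈7467/611⌉=13 ⌈7527/611⌉=13 ⌈7587/611⌉=13 ⌈7647/611⌉=13
  n=120…123: ⌈7707/611⌉=13 ⌈7767/611⌉=13 ⌈7827/611⌉=13 ⌈7887/611⌉=13
s_n = t_(n+1) − t_n for n = 0 … 122 gives
prefix = 010000000001000000000010000000001000000000100000000010000000001000000000010000000001000000000100000000010000000001000000000
slide a length-3 window over [0..2] … [120..122] (121 windows); first occurrence of each distinct factor:
  [  0..  2] 010
  [  1..  3] 100
  [  2..  4] 000
  [  9.. 11] 001
  (the other 117 windows repeat one of these)
distinct factors: {000, 001, 010, 100}
count = 4  (Sturmian bound for length 3 is 4)


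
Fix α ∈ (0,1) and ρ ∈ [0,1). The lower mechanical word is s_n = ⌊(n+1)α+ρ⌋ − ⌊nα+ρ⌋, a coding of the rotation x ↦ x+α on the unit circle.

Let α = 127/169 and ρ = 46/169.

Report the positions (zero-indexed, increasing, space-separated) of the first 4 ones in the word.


n=0: ⌊173/169⌋−⌊46/169⌋ = 1−0 = 1  ← one
n=1: ⌊300/169⌋−⌊173/169⌋ = 1−1 = 0
n=2: ⌊427/169⌋−⌊300/169⌋ = 2−1 = 1  ← one
n=3: ⌊554/169⌋−⌊427/169⌋ = 3−2 = 1  ← one
n=4: ⌊681/169⌋−⌊554/169⌋ = 4−3 = 1  ← one
positions of the first 4 ones: 0 2 3 4

0 2 3 4


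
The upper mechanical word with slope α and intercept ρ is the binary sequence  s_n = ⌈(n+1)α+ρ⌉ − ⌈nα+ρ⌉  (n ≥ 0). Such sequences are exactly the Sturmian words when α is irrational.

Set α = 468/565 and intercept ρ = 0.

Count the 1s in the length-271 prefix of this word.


#1s = Σ_{n=0}^{270} s_n = Σ_{n=0}^{270} (⌈(n+1)α+ρ⌉ − ⌈nα+ρ⌉)
the sum telescopes: every ⌈nα+ρ⌉ with 0 < n < 271 appears once with + and once with −, leaving ⌈271α+ρ⌉ − ⌈0·α+ρ⌉
271α + ρ = (271·468) / 565 = 126828/565
ρ = 0/565
⌈126828/565⌉ = 225,  ⌈0/565⌉ = 0
#1s = 225 − 0 = 225

225


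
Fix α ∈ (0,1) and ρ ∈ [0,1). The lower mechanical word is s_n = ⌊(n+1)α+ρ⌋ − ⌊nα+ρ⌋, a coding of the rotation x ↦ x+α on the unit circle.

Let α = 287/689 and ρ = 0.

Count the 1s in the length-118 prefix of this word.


49

#1s = Σ_{n=0}^{117} s_n = Σ_{n=0}^{117} (⌊(n+1)α+ρ⌋ − ⌊nα+ρ⌋)
the sum telescopes: every ⌊nα+ρ⌋ with 0 < n < 118 appears once with + and once with −, leaving ⌊118α+ρ⌋ − ⌊0·α+ρ⌋
118α + ρ = (118·287) / 689 = 33866/689
ρ = 0/689
⌊33866/689⌋ = 49,  ⌊0/689⌋ = 0
#1s = 49 − 0 = 49


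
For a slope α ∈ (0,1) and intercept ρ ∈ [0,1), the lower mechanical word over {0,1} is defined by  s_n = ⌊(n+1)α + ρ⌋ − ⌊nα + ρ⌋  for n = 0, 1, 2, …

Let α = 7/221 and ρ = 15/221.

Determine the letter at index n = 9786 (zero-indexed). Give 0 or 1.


0

(n+1)α + ρ = (9787·7 + 15) / 221 = 68524/221
nα + ρ     = (9786·7 + 15) / 221 = 68517/221
⌊68524/221⌋ = 310,  ⌊68517/221⌋ = 310
s_{9786} = 310 − 310 = 0


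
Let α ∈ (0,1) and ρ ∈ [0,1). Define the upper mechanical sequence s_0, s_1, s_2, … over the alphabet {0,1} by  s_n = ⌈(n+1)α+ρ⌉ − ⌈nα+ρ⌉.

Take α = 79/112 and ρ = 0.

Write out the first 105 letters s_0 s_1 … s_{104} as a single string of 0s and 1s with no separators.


111011011101101101110110111011011011101101110110110111011011101101101110110111011011011101101110110110111

n=0: ⌈(1·79)/112⌉ − ⌈(0·79)/112⌉ = ⌈79/112⌉ − ⌈0/112⌉ = 1 − 0 = 1
n=1: ⌈(2·79)/112⌉ − ⌈(1·79)/112⌉ = ⌈158/112⌉ − ⌈79/112⌉ = 2 − 1 = 1
n=2: ⌈(3·79)/112⌉ − ⌈(2·79)/112⌉ = ⌈237/112⌉ − ⌈158/112⌉ = 3 − 2 = 1
n=3: ⌈(4·79)/112⌉ − ⌈(3·79)/112⌉ = ⌈316/112⌉ − ⌈237/112⌉ = 3 − 3 = 0
n=4: ⌈(5·79)/112⌉ − ⌈(4·79)/112⌉ = ⌈395/112⌉ − ⌈316/112⌉ = 4 − 3 = 1
n=5: ⌈(6·79)/112⌉ − ⌈(5·79)/112⌉ = ⌈474/112⌉ − ⌈395/112⌉ = 5 − 4 = 1
n=6: ⌈(7·79)/112⌉ − ⌈(6·79)/112⌉ = ⌈553/112⌉ − ⌈474/112⌉ = 5 − 5 = 0
n=7: ⌈(8·79)/112⌉ − ⌈(7·79)/112⌉ = ⌈632/112⌉ − ⌈553/112⌉ = 6 − 5 = 1
n=8: ⌈(9·79)/112⌉ − ⌈(8·79)/112⌉ = ⌈711/112⌉ − ⌈632/112⌉ = 7 − 6 = 1
n=9: ⌈(10·79)/112⌉ − ⌈(9·79)/112⌉ = ⌈790/112⌉ − ⌈711/112⌉ = 8 − 7 = 1
n=10: ⌈(11·79)/112⌉ − ⌈(10·79)/112⌉ = ⌈869/112⌉ − ⌈790/112⌉ = 8 − 8 = 0
n=11: ⌈(12·79)/112⌉ − ⌈(11·79)/112⌉ = ⌈948/112⌉ − ⌈869/112⌉ = 9 − 8 = 1
n=12: ⌈(13·79)/112⌉ − ⌈(12·79)/112⌉ = ⌈1027/112⌉ − ⌈948/112⌉ = 10 − 9 = 1
n=13: ⌈(14·79)/112⌉ − ⌈(13·79)/112⌉ = ⌈1106/112⌉ − ⌈1027/112⌉ = 10 − 10 = 0
n=14: ⌈(15·79)/112⌉ − ⌈(14·79)/112⌉ = ⌈1185/112⌉ − ⌈1106/112⌉ = 11 − 10 = 1
n=15: ⌈(16·79)/112⌉ − ⌈(15·79)/112⌉ = ⌈1264/112⌉ − ⌈1185/112⌉ = 12 − 11 = 1
n=16: ⌈(17·79)/112⌉ − ⌈(16·79)/112⌉ = ⌈1343/112⌉ − ⌈1264/112⌉ = 12 − 12 = 0
n=17: ⌈(18·79)/112⌉ − ⌈(17·79)/112⌉ = ⌈1422/112⌉ − ⌈1343/112⌉ = 13 − 12 = 1
n=18: ⌈(19·79)/112⌉ − ⌈(18·79)/112⌉ = ⌈1501/112⌉ − ⌈1422/112⌉ = 14 − 13 = 1
n=19: ⌈(20·79)/112⌉ − ⌈(19·79)/112⌉ = ⌈1580/112⌉ − ⌈1501/112⌉ = 15 − 14 = 1
n=20: ⌈(21·79)/112⌉ − ⌈(20·79)/112⌉ = ⌈1659/112⌉ − ⌈1580/112⌉ = 15 − 15 = 0
n=21: ⌈(22·79)/112⌉ − ⌈(21·79)/112⌉ = ⌈1738/112⌉ − ⌈1659/112⌉ = 16 − 15 = 1
n=22: ⌈(23·79)/112⌉ − ⌈(22·79)/112⌉ = ⌈1817/112⌉ − ⌈1738/112⌉ = 17 − 16 = 1
n=23: ⌈(24·79)/112⌉ − ⌈(23·79)/112⌉ = ⌈1896/112⌉ − ⌈1817/112⌉ = 17 − 17 = 0
n=24: ⌈(25·79)/112⌉ − ⌈(24·79)/112⌉ = ⌈1975/112⌉ − ⌈1896/112⌉ = 18 − 17 = 1
n=25: ⌈(26·79)/112⌉ − ⌈(25·79)/112⌉ = ⌈2054/112⌉ − ⌈1975/112⌉ = 19 − 18 = 1
n=26: ⌈(27·79)/112⌉ − ⌈(26·79)/112⌉ = ⌈2133/112⌉ − ⌈2054/112⌉ = 20 − 19 = 1
n=27: ⌈(28·79)/112⌉ − ⌈(27·79)/112⌉ = ⌈2212/112⌉ − ⌈2133/112⌉ = 20 − 20 = 0
n=28: ⌈(29·79)/112⌉ − ⌈(28·79)/112⌉ = ⌈2291/112⌉ − ⌈2212/112⌉ = 21 − 20 = 1
n=29: ⌈(30·79)/112⌉ − ⌈(29·79)/112⌉ = ⌈2370/112⌉ − ⌈2291/112⌉ = 22 − 21 = 1
n=30: ⌈(31·79)/112⌉ − ⌈(30·79)/112⌉ = ⌈2449/112⌉ − ⌈2370/112⌉ = 22 − 22 = 0
n=31: ⌈(32·79)/112⌉ − ⌈(31·79)/112⌉ = ⌈2528/112⌉ − ⌈2449/112⌉ = 23 − 22 = 1
n=32: ⌈(33·79)/112⌉ − ⌈(32·79)/112⌉ = ⌈2607/112⌉ − ⌈2528/112⌉ = 24 − 23 = 1
n=33: ⌈(34·79)/112⌉ − ⌈(33·79)/112⌉ = ⌈2686/112⌉ − ⌈2607/112⌉ = 24 − 24 = 0
n=34: ⌈(35·79)/112⌉ − ⌈(34·79)/112⌉ = ⌈2765/112⌉ − ⌈2686/112⌉ = 25 − 24 = 1
n=35: ⌈(36·79)/112⌉ − ⌈(35·79)/112⌉ = ⌈2844/112⌉ − ⌈2765/112⌉ = 26 − 25 = 1
n=36: ⌈(37·79)/112⌉ − ⌈(36·79)/112⌉ = ⌈2923/112⌉ − ⌈2844/112⌉ = 27 − 26 = 1
n=37: ⌈(38·79)/112⌉ − ⌈(37·79)/112⌉ = ⌈3002/112⌉ − ⌈2923/112⌉ = 27 − 27 = 0
n=38: ⌈(39·79)/112⌉ − ⌈(38·79)/112⌉ = ⌈3081/112⌉ − ⌈3002/112⌉ = 28 − 27 = 1
n=39: ⌈(40·79)/112⌉ − ⌈(39·79)/112⌉ = ⌈3160/112⌉ − ⌈3081/112⌉ = 29 − 28 = 1
n=40: ⌈(41·79)/112⌉ − ⌈(40·79)/112⌉ = ⌈3239/112⌉ − ⌈3160/112⌉ = 29 − 29 = 0
n=41: ⌈(42·79)/112⌉ − ⌈(41·79)/112⌉ = ⌈3318/112⌉ − ⌈3239/112⌉ = 30 − 29 = 1
n=42: ⌈(43·79)/112⌉ − ⌈(42·79)/112⌉ = ⌈3397/112⌉ − ⌈3318/112⌉ = 31 − 30 = 1
n=43: ⌈(44·79)/112⌉ − ⌈(43·79)/112⌉ = ⌈3476/112⌉ − ⌈3397/112⌉ = 32 − 31 = 1
n=44: ⌈(45·79)/112⌉ − ⌈(44·79)/112⌉ = ⌈3555/112⌉ − ⌈3476/112⌉ = 32 − 32 = 0
n=45: ⌈(46·79)/112⌉ − ⌈(45·79)/112⌉ = ⌈3634/112⌉ − ⌈3555/112⌉ = 33 − 32 = 1
n=46: ⌈(47·79)/112⌉ − ⌈(46·79)/112⌉ = ⌈3713/112⌉ − ⌈3634/112⌉ = 34 − 33 = 1
n=47: ⌈(48·79)/112⌉ − ⌈(47·79)/112⌉ = ⌈3792/112⌉ − ⌈3713/112⌉ = 34 − 34 = 0
n=48: ⌈(49·79)/112⌉ − ⌈(48·79)/112⌉ = ⌈3871/112⌉ − ⌈3792/112⌉ = 35 − 34 = 1
n=49: ⌈(50·79)/112⌉ − ⌈(49·79)/112⌉ = ⌈3950/112⌉ − ⌈3871/112⌉ = 36 − 35 = 1
n=50: ⌈(51·79)/112⌉ − ⌈(50·79)/112⌉ = ⌈4029/112⌉ − ⌈3950/112⌉ = 36 − 36 = 0
n=51: ⌈(52·79)/112⌉ − ⌈(51·79)/112⌉ = ⌈4108/112⌉ − ⌈4029/112⌉ = 37 − 36 = 1
n=52: ⌈(53·79)/112⌉ − ⌈(52·79)/112⌉ = ⌈4187/112⌉ − ⌈4108/112⌉ = 38 − 37 = 1
n=53: ⌈(54·79)/112⌉ − ⌈(53·79)/112⌉ = ⌈4266/112⌉ − ⌈4187/112⌉ = 39 − 38 = 1
n=54: ⌈(55·79)/112⌉ − ⌈(54·79)/112⌉ = ⌈4345/112⌉ − ⌈4266/112⌉ = 39 − 39 = 0
n=55: ⌈(56·79)/112⌉ − ⌈(55·79)/112⌉ = ⌈4424/112⌉ − ⌈4345/112⌉ = 40 − 39 = 1
n=56: ⌈(57·79)/112⌉ − ⌈(56·79)/112⌉ = ⌈4503/112⌉ − ⌈4424/112⌉ = 41 − 40 = 1
n=57: ⌈(58·79)/112⌉ − ⌈(57·79)/112⌉ = ⌈4582/112⌉ − ⌈4503/112⌉ = 41 − 41 = 0
n=58: ⌈(59·79)/112⌉ − ⌈(58·79)/112⌉ = ⌈4661/112⌉ − ⌈4582/112⌉ = 42 − 41 = 1
n=59: ⌈(60·79)/112⌉ − ⌈(59·79)/112⌉ = ⌈4740/112⌉ − ⌈4661/112⌉ = 43 − 42 = 1
n=60: ⌈(61·79)/112⌉ − ⌈(60·79)/112⌉ = ⌈4819/112⌉ − ⌈4740/112⌉ = 44 − 43 = 1
n=61: ⌈(62·79)/112⌉ − ⌈(61·79)/112⌉ = ⌈4898/112⌉ − ⌈4819/112⌉ = 44 − 44 = 0
n=62: ⌈(63·79)/112⌉ − ⌈(62·79)/112⌉ = ⌈4977/112⌉ − ⌈4898/112⌉ = 45 − 44 = 1
n=63: ⌈(64·79)/112⌉ − ⌈(63·79)/112⌉ = ⌈5056/112⌉ − ⌈4977/112⌉ = 46 − 45 = 1
n=64: ⌈(65·79)/112⌉ − ⌈(64·79)/112⌉ = ⌈5135/112⌉ − ⌈5056/112⌉ = 46 − 46 = 0
n=65: ⌈(66·79)/112⌉ − ⌈(65·79)/112⌉ = ⌈5214/112⌉ − ⌈5135/112⌉ = 47 − 46 = 1
n=66: ⌈(67·79)/112⌉ − ⌈(66·79)/112⌉ = ⌈5293/112⌉ − ⌈5214/112⌉ = 48 − 47 = 1
n=67: ⌈(68·79)/112⌉ − ⌈(67·79)/112⌉ = ⌈5372/112⌉ − ⌈5293/112⌉ = 48 − 48 = 0
n=68: ⌈(69·79)/112⌉ − ⌈(68·79)/112⌉ = ⌈5451/112⌉ − ⌈5372/112⌉ = 49 − 48 = 1
n=69: ⌈(70·79)/112⌉ − ⌈(69·79)/112⌉ = ⌈5530/112⌉ − ⌈5451/112⌉ = 50 − 49 = 1
n=70: ⌈(71·79)/112⌉ − ⌈(70·79)/112⌉ = ⌈5609/112⌉ − ⌈5530/112⌉ = 51 − 50 = 1
n=71: ⌈(72·79)/112⌉ − ⌈(71·79)/112⌉ = ⌈5688/112⌉ − ⌈5609/112⌉ = 51 − 51 = 0
n=72: ⌈(73·79)/112⌉ − ⌈(72·79)/112⌉ = ⌈5767/112⌉ − ⌈5688/112⌉ = 52 − 51 = 1
n=73: ⌈(74·79)/112⌉ − ⌈(73·79)/112⌉ = ⌈5846/112⌉ − ⌈5767/112⌉ = 53 − 52 = 1
n=74: ⌈(75·79)/112⌉ − ⌈(74·79)/112⌉ = ⌈5925/112⌉ − ⌈5846/112⌉ = 53 − 53 = 0
n=75: ⌈(76·79)/112⌉ − ⌈(75·79)/112⌉ = ⌈6004/112⌉ − ⌈5925/112⌉ = 54 − 53 = 1
n=76: ⌈(77·79)/112⌉ − ⌈(76·79)/112⌉ = ⌈6083/112⌉ − ⌈6004/112⌉ = 55 − 54 = 1
n=77: ⌈(78·79)/112⌉ − ⌈(77·79)/112⌉ = ⌈6162/112⌉ − ⌈6083/112⌉ = 56 − 55 = 1
n=78: ⌈(79·79)/112⌉ − ⌈(78·79)/112⌉ = ⌈6241/112⌉ − ⌈6162/112⌉ = 56 − 56 = 0
n=79: ⌈(80·79)/112⌉ − ⌈(79·79)/112⌉ = ⌈6320/112⌉ − ⌈6241/112⌉ = 57 − 56 = 1
n=80: ⌈(81·79)/112⌉ − ⌈(80·79)/112⌉ = ⌈6399/112⌉ − ⌈6320/112⌉ = 58 − 57 = 1
n=81: ⌈(82·79)/112⌉ − ⌈(81·79)/112⌉ = ⌈6478/112⌉ − ⌈6399/112⌉ = 58 − 58 = 0
n=82: ⌈(83·79)/112⌉ − ⌈(82·79)/112⌉ = ⌈6557/112⌉ − ⌈6478/112⌉ = 59 − 58 = 1
n=83: ⌈(84·79)/112⌉ − ⌈(83·79)/112⌉ = ⌈6636/112⌉ − ⌈6557/112⌉ = 60 − 59 = 1
n=84: ⌈(85·79)/112⌉ − ⌈(84·79)/112⌉ = ⌈6715/112⌉ − ⌈6636/112⌉ = 60 − 60 = 0
n=85: ⌈(86·79)/112⌉ − ⌈(85·79)/112⌉ = ⌈6794/112⌉ − ⌈6715/112⌉ = 61 − 60 = 1
n=86: ⌈(87·79)/112⌉ − ⌈(86·79)/112⌉ = ⌈6873/112⌉ − ⌈6794/112⌉ = 62 − 61 = 1
n=87: ⌈(88·79)/112⌉ − ⌈(87·79)/112⌉ = ⌈6952/112⌉ − ⌈6873/112⌉ = 63 − 62 = 1
n=88: ⌈(89·79)/112⌉ − ⌈(88·79)/112⌉ = ⌈7031/112⌉ − ⌈6952/112⌉ = 63 − 63 = 0
n=89: ⌈(90·79)/112⌉ − ⌈(89·79)/112⌉ = ⌈7110/112⌉ − ⌈7031/112⌉ = 64 − 63 = 1
n=90: ⌈(91·79)/112⌉ − ⌈(90·79)/112⌉ = ⌈7189/112⌉ − ⌈7110/112⌉ = 65 − 64 = 1
n=91: ⌈(92·79)/112⌉ − ⌈(91·79)/112⌉ = ⌈7268/112⌉ − ⌈7189/112⌉ = 65 − 65 = 0
n=92: ⌈(93·79)/112⌉ − ⌈(92·79)/112⌉ = ⌈7347/112⌉ − ⌈7268/112⌉ = 66 − 65 = 1
n=93: ⌈(94·79)/112⌉ − ⌈(93·79)/112⌉ = ⌈7426/112⌉ − ⌈7347/112⌉ = 67 − 66 = 1
n=94: ⌈(95·79)/112⌉ − ⌈(94·79)/112⌉ = ⌈7505/112⌉ − ⌈7426/112⌉ = 68 − 67 = 1
n=95: ⌈(96·79)/112⌉ − ⌈(95·79)/112⌉ = ⌈7584/112⌉ − ⌈7505/112⌉ = 68 − 68 = 0
n=96: ⌈(97·79)/112⌉ − ⌈(96·79)/112⌉ = ⌈7663/112⌉ − ⌈7584/112⌉ = 69 − 68 = 1
n=97: ⌈(98·79)/112⌉ − ⌈(97·79)/112⌉ = ⌈7742/112⌉ − ⌈7663/112⌉ = 70 − 69 = 1
n=98: ⌈(99·79)/112⌉ − ⌈(98·79)/112⌉ = ⌈7821/112⌉ − ⌈7742/112⌉ = 70 − 70 = 0
n=99: ⌈(100·79)/112⌉ − ⌈(99·79)/112⌉ = ⌈7900/112⌉ − ⌈7821/112⌉ = 71 − 70 = 1
n=100: ⌈(101·79)/112⌉ − ⌈(100·79)/112⌉ = ⌈7979/112⌉ − ⌈7900/112⌉ = 72 − 71 = 1
n=101: ⌈(102·79)/112⌉ − ⌈(101·79)/112⌉ = ⌈8058/112⌉ − ⌈7979/112⌉ = 72 − 72 = 0
n=102: ⌈(103·79)/112⌉ − ⌈(102·79)/112⌉ = ⌈8137/112⌉ − ⌈8058/112⌉ = 73 − 72 = 1
n=103: ⌈(104·79)/112⌉ − ⌈(103·79)/112⌉ = ⌈8216/112⌉ − ⌈8137/112⌉ = 74 − 73 = 1
n=104: ⌈(105·79)/112⌉ − ⌈(104·79)/112⌉ = ⌈8295/112⌉ − ⌈8216/112⌉ = 75 − 74 = 1
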